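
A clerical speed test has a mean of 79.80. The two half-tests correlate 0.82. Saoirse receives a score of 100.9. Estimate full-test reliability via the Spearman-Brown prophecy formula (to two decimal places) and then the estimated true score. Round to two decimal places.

Spearman-Brown: ρ = 2r/(1 + r) = 2(0.82)/(1 + 0.82) = 1.640/1.82 = 0.9011 → 0.90
Kelley's formula gives T̂ = 0.90·100.9 + 0.10·79.80 = 90.810 + 7.9800 = 98.790.

98.79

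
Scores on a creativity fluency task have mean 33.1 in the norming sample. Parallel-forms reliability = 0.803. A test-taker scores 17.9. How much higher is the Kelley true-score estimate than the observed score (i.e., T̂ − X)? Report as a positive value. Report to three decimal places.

2.994

T̂ = ρX + (1 − ρ)μ
  = 0.803 × 17.9 + 0.197 × 33.1
  = 14.3737 + 6.5207
  = 20.89440
  ≈ 20.8944
T̂ − X = 20.8944 − 17.9 = 2.9944 → 2.994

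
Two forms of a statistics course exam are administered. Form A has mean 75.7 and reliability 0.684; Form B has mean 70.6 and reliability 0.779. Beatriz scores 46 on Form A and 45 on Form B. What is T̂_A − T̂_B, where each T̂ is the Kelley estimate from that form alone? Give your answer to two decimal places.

T̂_A = 0.684(46) + 0.316(75.7) = 55.3852
T̂_B = 0.779(45) + 0.221(70.6) = 50.6576
T̂_A − T̂_B = 4.7276

4.73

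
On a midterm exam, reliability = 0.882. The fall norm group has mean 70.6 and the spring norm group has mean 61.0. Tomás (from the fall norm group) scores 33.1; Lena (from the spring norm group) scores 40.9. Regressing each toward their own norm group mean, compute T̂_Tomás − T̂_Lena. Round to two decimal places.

-5.75

T̂_Tomás = 0.882(33.1) + 0.118(70.6) = 37.5250
T̂_Lena = 0.882(40.9) + 0.118(61.0) = 43.2718
Difference = 37.5250 − 43.2718 = -5.7468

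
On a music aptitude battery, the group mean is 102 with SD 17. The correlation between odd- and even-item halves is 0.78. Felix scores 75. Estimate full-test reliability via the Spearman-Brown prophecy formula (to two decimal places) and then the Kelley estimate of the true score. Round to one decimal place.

Spearman-Brown: ρ = 2r/(1 + r) = 2(0.78)/(1 + 0.78) = 1.560/1.78 = 0.8764 → 0.88
T̂ = ρX + (1 − ρ)μ
  = 0.88 × 75 + 0.12 × 102
  = 66.00 + 12.24
  = 78.24
  ≈ 78.2

78.2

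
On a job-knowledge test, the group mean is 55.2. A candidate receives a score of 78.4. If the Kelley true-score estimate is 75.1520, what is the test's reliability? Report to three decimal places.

T̂ = ρX + (1 − ρ)μ  ⇒  T̂ − μ = ρ(X − μ)
ρ = (T̂ − μ)/(X − μ) = (75.1520 − 55.2) / (78.4 − 55.2) = 19.9520 / 23.2 = 0.86000

0.860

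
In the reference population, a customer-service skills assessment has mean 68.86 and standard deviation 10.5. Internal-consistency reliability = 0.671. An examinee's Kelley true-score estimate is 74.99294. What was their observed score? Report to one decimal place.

T̂ = ρX + (1 − ρ)μ  ⇒  X = (T̂ − (1 − ρ)μ) / ρ
X = (74.99294 − 0.329 × 68.86) / 0.671 = (74.99294 − 22.65494) / 0.671 = 52.33800 / 0.671 = 78.000

78.0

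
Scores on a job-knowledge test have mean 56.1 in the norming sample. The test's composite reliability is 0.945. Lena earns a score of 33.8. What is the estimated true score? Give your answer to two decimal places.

Kelley's formula gives T̂ = 0.945·33.8 + 0.055·56.1 = 31.9410 + 3.0855 = 35.026.

35.03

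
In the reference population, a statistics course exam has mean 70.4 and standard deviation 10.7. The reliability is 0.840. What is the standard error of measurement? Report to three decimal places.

4.280

SEM = SD · √(1 − ρ) = 10.7 × √0.160 = 10.7 × 0.4000 = 4.2800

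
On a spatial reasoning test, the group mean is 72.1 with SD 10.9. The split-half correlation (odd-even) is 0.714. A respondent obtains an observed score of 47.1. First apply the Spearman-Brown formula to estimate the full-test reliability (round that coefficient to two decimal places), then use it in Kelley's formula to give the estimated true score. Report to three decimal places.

51.350

Spearman-Brown: ρ = 2r/(1 + r) = 2(0.714)/(1 + 0.714) = 1.4280/1.714 = 0.8331 → 0.83
T̂ = 0.83(47.1) + 0.17(72.1) = 39.093 + 12.257 = 51.3500 → 51.350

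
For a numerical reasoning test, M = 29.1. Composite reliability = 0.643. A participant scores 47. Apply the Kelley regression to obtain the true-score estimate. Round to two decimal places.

Regress the observed score toward the mean by the unreliability: T̂ = 0.643·47 + 0.357·29.1 = 30.221 + 10.3887 = 40.610.

40.61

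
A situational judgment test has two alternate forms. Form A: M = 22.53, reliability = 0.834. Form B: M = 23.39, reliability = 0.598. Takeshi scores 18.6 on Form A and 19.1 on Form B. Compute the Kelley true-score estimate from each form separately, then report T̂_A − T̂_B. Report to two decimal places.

T̂_A = 0.834(18.6) + 0.166(22.53) = 19.2524
T̂_B = 0.598(19.1) + 0.402(23.39) = 20.8246
T̂_A − T̂_B = -1.5722

-1.57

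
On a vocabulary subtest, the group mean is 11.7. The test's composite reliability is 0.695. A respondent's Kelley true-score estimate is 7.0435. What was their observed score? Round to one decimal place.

T̂ = ρX + (1 − ρ)μ  ⇒  X = (T̂ − (1 − ρ)μ) / ρ
X = (7.0435 − 0.305 × 11.7) / 0.695 = (7.0435 − 3.5685) / 0.695 = 3.4750 / 0.695 = 5.000

5.0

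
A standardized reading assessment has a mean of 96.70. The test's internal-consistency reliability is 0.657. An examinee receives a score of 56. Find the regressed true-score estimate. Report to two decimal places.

69.96

T̂ = 0.657(56) + 0.343(96.70) = 36.792 + 33.16810 = 69.960 → 69.96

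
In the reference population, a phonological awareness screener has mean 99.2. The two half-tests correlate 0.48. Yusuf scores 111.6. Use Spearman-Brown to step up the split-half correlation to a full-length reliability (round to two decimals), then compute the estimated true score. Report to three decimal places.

Spearman-Brown: ρ = 2r/(1 + r) = 2(0.48)/(1 + 0.48) = 0.960/1.48 = 0.6486 → 0.65
T̂ = 0.65(111.6) + 0.35(99.2) = 72.540 + 34.720 = 107.2600 → 107.260

107.260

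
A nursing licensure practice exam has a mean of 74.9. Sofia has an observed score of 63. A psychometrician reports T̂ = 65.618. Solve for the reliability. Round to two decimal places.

T̂ = ρX + (1 − ρ)μ  ⇒  T̂ − μ = ρ(X − μ)
ρ = (T̂ − μ)/(X − μ) = (65.618 − 74.9) / (63 − 74.9) = -9.282 / -11.9 = 0.7800

0.78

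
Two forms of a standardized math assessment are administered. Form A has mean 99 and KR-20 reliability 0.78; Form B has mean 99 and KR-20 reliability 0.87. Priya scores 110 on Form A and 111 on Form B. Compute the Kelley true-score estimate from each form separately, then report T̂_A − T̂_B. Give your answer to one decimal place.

-1.9

T̂_A = 0.78(110) + 0.22(99) = 107.580
T̂_B = 0.87(111) + 0.13(99) = 109.440
T̂_A − T̂_B = -1.860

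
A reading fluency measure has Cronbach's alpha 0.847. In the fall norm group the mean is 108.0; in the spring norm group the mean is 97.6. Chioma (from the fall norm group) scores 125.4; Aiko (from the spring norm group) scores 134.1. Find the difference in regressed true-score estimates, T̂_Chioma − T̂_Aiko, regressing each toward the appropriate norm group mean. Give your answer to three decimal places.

T̂_Chioma = 0.847(125.4) + 0.153(108.0) = 122.73780
T̂_Aiko = 0.847(134.1) + 0.153(97.6) = 128.51550
Difference = 122.73780 − 128.51550 = -5.77770

-5.778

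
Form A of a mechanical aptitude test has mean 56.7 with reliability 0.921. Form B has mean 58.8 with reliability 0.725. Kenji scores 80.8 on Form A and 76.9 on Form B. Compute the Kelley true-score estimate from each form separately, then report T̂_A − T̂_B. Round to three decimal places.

T̂_A = 0.921(80.8) + 0.079(56.7) = 78.89610
T̂_B = 0.725(76.9) + 0.275(58.8) = 71.92250
T̂_A − T̂_B = 6.97360

6.974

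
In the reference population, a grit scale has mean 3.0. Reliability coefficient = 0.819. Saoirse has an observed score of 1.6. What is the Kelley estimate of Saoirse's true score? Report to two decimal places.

T̂ = ρX + (1 − ρ)μ
  = 0.819 × 1.6 + 0.181 × 3.0
  = 1.3104 + 0.5430
  = 1.853
  ≈ 1.85

1.85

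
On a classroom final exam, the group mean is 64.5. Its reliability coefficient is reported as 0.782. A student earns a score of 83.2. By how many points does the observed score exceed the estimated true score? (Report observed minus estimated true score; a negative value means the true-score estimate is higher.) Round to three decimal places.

Kelley's formula gives T̂ = 0.782·83.2 + 0.218·64.5 = 65.0624 + 14.0610 = 79.12340.
X − T̂ = 83.2 − 79.1234 = 4.0766 → 4.077

4.077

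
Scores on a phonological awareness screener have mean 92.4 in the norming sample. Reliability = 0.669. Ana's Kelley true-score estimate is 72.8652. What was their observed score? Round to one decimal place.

T̂ = ρX + (1 − ρ)μ  ⇒  X = (T̂ − (1 − ρ)μ) / ρ
X = (72.8652 − 0.331 × 92.4) / 0.669 = (72.8652 − 30.5844) / 0.669 = 42.2808 / 0.669 = 63.200

63.2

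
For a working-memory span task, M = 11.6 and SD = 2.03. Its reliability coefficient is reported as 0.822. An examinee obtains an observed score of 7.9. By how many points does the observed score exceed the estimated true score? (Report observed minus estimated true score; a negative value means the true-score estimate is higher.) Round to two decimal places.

-0.66

T̂ = 0.822(7.9) + 0.178(11.6) = 6.4938 + 2.0648 = 8.5586 → 8.559
X − T̂ = 7.9 − 8.559 = -0.659 → -0.66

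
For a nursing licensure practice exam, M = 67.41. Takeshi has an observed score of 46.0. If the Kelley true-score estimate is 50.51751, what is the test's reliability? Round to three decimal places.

0.789

T̂ = ρX + (1 − ρ)μ  ⇒  T̂ − μ = ρ(X − μ)
ρ = (T̂ − μ)/(X − μ) = (50.51751 − 67.41) / (46.0 − 67.41) = -16.89249 / -21.41 = 0.78900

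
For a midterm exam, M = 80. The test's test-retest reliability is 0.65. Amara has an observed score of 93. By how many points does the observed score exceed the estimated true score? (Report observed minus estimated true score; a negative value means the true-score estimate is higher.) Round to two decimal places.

T̂ = 0.65(93) + 0.35(80) = 60.45 + 28.00 = 88.4500 → 88.450
X − T̂ = 93 − 88.450 = 4.550 → 4.55

4.55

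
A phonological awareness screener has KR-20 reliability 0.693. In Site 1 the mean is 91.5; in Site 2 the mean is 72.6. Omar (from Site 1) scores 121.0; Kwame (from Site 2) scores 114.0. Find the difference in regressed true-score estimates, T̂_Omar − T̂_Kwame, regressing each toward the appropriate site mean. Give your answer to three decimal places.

10.653

T̂_Omar = 0.693(121.0) + 0.307(91.5) = 111.94350
T̂_Kwame = 0.693(114.0) + 0.307(72.6) = 101.29020
Difference = 111.94350 − 101.29020 = 10.65330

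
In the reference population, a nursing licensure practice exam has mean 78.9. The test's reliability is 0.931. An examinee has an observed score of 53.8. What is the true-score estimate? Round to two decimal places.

55.53

T̂ = 0.931(53.8) + 0.069(78.9) = 50.0878 + 5.4441 = 55.532 → 55.53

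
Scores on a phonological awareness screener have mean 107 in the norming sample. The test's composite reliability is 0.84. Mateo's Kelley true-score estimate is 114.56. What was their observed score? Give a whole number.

116

T̂ = ρX + (1 − ρ)μ  ⇒  X = (T̂ − (1 − ρ)μ) / ρ
X = (114.56 − 0.16 × 107) / 0.84 = (114.56 − 17.12) / 0.84 = 97.44 / 0.84 = 116.00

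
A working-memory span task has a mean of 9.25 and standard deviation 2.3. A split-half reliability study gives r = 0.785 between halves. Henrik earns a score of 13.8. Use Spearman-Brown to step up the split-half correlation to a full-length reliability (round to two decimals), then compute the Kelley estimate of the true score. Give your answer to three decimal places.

Spearman-Brown: ρ = 2r/(1 + r) = 2(0.785)/(1 + 0.785) = 1.5700/1.785 = 0.8796 → 0.88
T̂ = 0.88(13.8) + 0.12(9.25) = 12.144 + 1.1100 = 13.2540 → 13.254

13.254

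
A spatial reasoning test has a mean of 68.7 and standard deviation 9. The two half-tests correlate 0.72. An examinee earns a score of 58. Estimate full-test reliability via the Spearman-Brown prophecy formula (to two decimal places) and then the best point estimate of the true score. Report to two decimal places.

Spearman-Brown: ρ = 2r/(1 + r) = 2(0.72)/(1 + 0.72) = 1.440/1.72 = 0.8372 → 0.84
Kelley's formula gives T̂ = 0.84·58 + 0.16·68.7 = 48.72 + 10.992 = 59.712.

59.71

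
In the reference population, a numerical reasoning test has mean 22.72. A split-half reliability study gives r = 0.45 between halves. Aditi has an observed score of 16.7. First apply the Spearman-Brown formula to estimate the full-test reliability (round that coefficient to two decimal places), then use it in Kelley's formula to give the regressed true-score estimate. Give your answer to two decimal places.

18.99

Spearman-Brown: ρ = 2r/(1 + r) = 2(0.45)/(1 + 0.45) = 0.900/1.45 = 0.6207 → 0.62
T̂ = 0.62(16.7) + 0.38(22.72) = 10.354 + 8.6336 = 18.988 → 18.99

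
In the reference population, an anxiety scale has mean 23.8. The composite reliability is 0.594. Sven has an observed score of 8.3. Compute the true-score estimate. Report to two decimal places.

14.59

T̂ = 0.594(8.3) + 0.406(23.8) = 4.9302 + 9.6628 = 14.593 → 14.59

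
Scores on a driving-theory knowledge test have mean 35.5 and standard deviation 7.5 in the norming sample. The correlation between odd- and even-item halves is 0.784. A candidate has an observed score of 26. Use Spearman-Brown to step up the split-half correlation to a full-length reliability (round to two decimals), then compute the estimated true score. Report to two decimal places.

27.14

Spearman-Brown: ρ = 2r/(1 + r) = 2(0.784)/(1 + 0.784) = 1.5680/1.784 = 0.8789 → 0.88
T̂ = ρX + (1 − ρ)μ
  = 0.88 × 26 + 0.12 × 35.5
  = 22.88 + 4.260
  = 27.140
  ≈ 27.14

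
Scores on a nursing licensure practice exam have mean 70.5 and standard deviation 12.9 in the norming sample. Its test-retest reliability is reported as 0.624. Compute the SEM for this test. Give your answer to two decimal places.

SEM = SD · √(1 − ρ) = 12.9 × √0.376 = 12.9 × 0.6132 = 7.910

7.91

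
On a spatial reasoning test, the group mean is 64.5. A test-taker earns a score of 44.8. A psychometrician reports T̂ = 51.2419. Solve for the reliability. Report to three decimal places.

0.673

T̂ = ρX + (1 − ρ)μ  ⇒  T̂ − μ = ρ(X − μ)
ρ = (T̂ − μ)/(X − μ) = (51.2419 − 64.5) / (44.8 − 64.5) = -13.2581 / -19.7 = 0.67300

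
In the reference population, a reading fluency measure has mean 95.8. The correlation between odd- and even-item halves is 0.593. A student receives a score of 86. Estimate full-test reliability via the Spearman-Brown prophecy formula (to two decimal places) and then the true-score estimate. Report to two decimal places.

88.55

Spearman-Brown: ρ = 2r/(1 + r) = 2(0.593)/(1 + 0.593) = 1.1860/1.593 = 0.7445 → 0.74
T̂ = ρX + (1 − ρ)μ
  = 0.74 × 86 + 0.26 × 95.8
  = 63.64 + 24.908
  = 88.548
  ≈ 88.55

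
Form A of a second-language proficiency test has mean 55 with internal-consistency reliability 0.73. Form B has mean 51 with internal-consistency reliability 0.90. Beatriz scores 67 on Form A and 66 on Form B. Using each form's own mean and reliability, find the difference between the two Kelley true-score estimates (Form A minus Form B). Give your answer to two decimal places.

T̂_A = 0.73(67) + 0.27(55) = 63.7600
T̂_B = 0.90(66) + 0.10(51) = 64.5000
T̂_A − T̂_B = -0.7400

-0.74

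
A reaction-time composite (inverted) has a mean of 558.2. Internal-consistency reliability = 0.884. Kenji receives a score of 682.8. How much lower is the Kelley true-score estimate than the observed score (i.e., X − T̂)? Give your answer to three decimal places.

T̂ = 0.884(682.8) + 0.116(558.2) = 603.5952 + 64.7512 = 668.34640 → 668.3464
X − T̂ = 682.8 − 668.3464 = 14.4536 → 14.454

14.454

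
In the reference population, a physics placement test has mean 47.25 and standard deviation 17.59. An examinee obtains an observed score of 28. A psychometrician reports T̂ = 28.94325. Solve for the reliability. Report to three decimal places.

0.951

T̂ = ρX + (1 − ρ)μ  ⇒  T̂ − μ = ρ(X − μ)
ρ = (T̂ − μ)/(X − μ) = (28.94325 − 47.25) / (28 − 47.25) = -18.30675 / -19.25 = 0.95100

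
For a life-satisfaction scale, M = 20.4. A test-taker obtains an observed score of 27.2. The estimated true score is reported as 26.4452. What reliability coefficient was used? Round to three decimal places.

0.889

T̂ = ρX + (1 − ρ)μ  ⇒  T̂ − μ = ρ(X − μ)
ρ = (T̂ − μ)/(X − μ) = (26.4452 − 20.4) / (27.2 − 20.4) = 6.0452 / 6.8 = 0.88900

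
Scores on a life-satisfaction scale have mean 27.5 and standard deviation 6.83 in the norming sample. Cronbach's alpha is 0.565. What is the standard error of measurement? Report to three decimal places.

4.505

SEM = SD · √(1 − ρ) = 6.83 × √0.435 = 6.83 × 0.6595 = 4.5047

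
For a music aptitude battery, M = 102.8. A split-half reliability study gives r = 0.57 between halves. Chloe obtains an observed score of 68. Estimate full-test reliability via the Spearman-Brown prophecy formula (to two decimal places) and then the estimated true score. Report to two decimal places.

77.40

Spearman-Brown: ρ = 2r/(1 + r) = 2(0.57)/(1 + 0.57) = 1.140/1.57 = 0.7261 → 0.73
Kelley's formula gives T̂ = 0.73·68 + 0.27·102.8 = 49.64 + 27.756 = 77.396.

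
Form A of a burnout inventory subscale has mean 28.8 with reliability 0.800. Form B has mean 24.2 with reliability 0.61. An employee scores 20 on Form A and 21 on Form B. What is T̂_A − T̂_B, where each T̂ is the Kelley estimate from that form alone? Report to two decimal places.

-0.49

T̂_A = 0.800(20) + 0.200(28.8) = 21.7600
T̂_B = 0.61(21) + 0.39(24.2) = 22.2480
T̂_A − T̂_B = -0.4880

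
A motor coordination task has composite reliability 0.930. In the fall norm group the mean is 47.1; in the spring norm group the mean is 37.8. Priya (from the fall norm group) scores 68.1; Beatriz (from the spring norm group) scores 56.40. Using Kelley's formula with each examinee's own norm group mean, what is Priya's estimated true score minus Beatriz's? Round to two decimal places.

11.53

T̂_Priya = 0.930(68.1) + 0.070(47.1) = 66.6300
T̂_Beatriz = 0.930(56.40) + 0.070(37.8) = 55.0980
Difference = 66.6300 − 55.0980 = 11.5320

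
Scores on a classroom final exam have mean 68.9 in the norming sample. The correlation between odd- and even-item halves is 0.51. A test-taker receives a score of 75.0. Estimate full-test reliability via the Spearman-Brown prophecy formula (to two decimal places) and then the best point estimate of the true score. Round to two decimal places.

Spearman-Brown: ρ = 2r/(1 + r) = 2(0.51)/(1 + 0.51) = 1.020/1.51 = 0.6755 → 0.68
T̂ = ρX + (1 − ρ)μ
  = 0.68 × 75.0 + 0.32 × 68.9
  = 51.000 + 22.048
  = 73.048
  ≈ 73.05

73.05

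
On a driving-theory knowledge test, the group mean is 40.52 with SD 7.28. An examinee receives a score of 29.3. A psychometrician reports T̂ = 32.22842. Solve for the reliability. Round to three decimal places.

T̂ = ρX + (1 − ρ)μ  ⇒  T̂ − μ = ρ(X − μ)
ρ = (T̂ − μ)/(X − μ) = (32.22842 − 40.52) / (29.3 − 40.52) = -8.29158 / -11.22 = 0.73900

0.739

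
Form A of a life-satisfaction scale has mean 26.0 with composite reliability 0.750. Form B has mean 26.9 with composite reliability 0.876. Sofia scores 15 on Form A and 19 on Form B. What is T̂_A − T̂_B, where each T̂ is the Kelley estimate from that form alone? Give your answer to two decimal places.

T̂_A = 0.750(15) + 0.250(26.0) = 17.7500
T̂_B = 0.876(19) + 0.124(26.9) = 19.9796
T̂_A − T̂_B = -2.2296

-2.23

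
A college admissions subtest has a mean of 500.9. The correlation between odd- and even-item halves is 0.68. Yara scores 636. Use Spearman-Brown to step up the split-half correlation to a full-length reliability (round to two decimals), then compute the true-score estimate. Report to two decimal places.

610.33

Spearman-Brown: ρ = 2r/(1 + r) = 2(0.68)/(1 + 0.68) = 1.360/1.68 = 0.8095 → 0.81
T̂ = 0.81(636) + 0.19(500.9) = 515.16 + 95.171 = 610.331 → 610.33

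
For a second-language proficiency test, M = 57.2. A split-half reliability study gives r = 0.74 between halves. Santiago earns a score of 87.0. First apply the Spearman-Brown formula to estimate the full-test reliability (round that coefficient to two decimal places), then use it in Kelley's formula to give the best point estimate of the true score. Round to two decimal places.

82.53

Spearman-Brown: ρ = 2r/(1 + r) = 2(0.74)/(1 + 0.74) = 1.480/1.74 = 0.8506 → 0.85
T̂ = ρX + (1 − ρ)μ
  = 0.85 × 87.0 + 0.15 × 57.2
  = 73.950 + 8.580
  = 82.530
  ≈ 82.53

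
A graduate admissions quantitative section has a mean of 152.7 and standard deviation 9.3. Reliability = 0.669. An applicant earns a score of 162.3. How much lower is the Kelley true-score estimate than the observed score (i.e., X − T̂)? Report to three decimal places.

T̂ = ρX + (1 − ρ)μ
  = 0.669 × 162.3 + 0.331 × 152.7
  = 108.5787 + 50.5437
  = 159.12240
  ≈ 159.1224
X − T̂ = 162.3 − 159.1224 = 3.1776 → 3.178

3.178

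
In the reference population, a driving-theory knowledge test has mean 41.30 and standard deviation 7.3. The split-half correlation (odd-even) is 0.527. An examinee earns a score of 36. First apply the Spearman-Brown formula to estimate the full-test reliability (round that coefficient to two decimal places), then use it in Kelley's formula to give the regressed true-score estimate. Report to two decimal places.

Spearman-Brown: ρ = 2r/(1 + r) = 2(0.527)/(1 + 0.527) = 1.0540/1.527 = 0.6902 → 0.69
T̂ = ρX + (1 − ρ)μ
  = 0.69 × 36 + 0.31 × 41.30
  = 24.84 + 12.8030
  = 37.643
  ≈ 37.64

37.64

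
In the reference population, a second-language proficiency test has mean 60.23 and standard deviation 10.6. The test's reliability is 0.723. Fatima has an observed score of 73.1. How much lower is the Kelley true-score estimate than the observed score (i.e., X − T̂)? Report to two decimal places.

T̂ = 0.723(73.1) + 0.277(60.23) = 52.8513 + 16.68371 = 69.5350 → 69.535
X − T̂ = 73.1 − 69.535 = 3.565 → 3.56

3.56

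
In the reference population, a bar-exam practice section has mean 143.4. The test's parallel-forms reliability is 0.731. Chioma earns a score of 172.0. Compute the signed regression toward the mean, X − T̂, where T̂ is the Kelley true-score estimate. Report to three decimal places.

7.693

T̂ = 0.731(172.0) + 0.269(143.4) = 125.7320 + 38.5746 = 164.30660 → 164.3066
X − T̂ = 172.0 − 164.3066 = 7.6934 → 7.693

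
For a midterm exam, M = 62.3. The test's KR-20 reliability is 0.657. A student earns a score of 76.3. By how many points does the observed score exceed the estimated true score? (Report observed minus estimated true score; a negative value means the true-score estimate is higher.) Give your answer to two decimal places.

T̂ = 0.657(76.3) + 0.343(62.3) = 50.1291 + 21.3689 = 71.4980 → 71.498
X − T̂ = 76.3 − 71.498 = 4.802 → 4.80

4.80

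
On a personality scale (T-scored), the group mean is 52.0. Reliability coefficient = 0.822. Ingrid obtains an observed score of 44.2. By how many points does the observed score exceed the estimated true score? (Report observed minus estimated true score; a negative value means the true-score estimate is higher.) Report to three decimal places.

Regress the observed score toward the mean by the unreliability: T̂ = 0.822·44.2 + 0.178·52.0 = 36.3324 + 9.2560 = 45.58840.
X − T̂ = 44.2 − 45.5884 = -1.3884 → -1.388

-1.388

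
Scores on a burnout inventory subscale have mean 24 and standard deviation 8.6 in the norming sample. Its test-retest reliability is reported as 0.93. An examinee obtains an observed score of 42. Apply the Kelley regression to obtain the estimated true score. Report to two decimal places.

Regress the observed score toward the mean by the unreliability: T̂ = 0.93·42 + 0.07·24 = 39.06 + 1.68 = 40.740.

40.74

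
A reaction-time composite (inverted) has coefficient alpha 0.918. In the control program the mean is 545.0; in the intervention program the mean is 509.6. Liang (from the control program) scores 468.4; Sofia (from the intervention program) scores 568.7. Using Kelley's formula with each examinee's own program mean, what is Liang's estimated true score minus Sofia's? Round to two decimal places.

-89.17

T̂_Liang = 0.918(468.4) + 0.082(545.0) = 474.6812
T̂_Sofia = 0.918(568.7) + 0.082(509.6) = 563.8538
Difference = 474.6812 − 563.8538 = -89.1726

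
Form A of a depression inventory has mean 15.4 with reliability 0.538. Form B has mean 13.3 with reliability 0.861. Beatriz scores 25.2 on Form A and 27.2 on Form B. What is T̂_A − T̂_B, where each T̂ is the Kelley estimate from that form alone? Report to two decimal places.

T̂_A = 0.538(25.2) + 0.462(15.4) = 20.6724
T̂_B = 0.861(27.2) + 0.139(13.3) = 25.2679
T̂_A − T̂_B = -4.5955

-4.60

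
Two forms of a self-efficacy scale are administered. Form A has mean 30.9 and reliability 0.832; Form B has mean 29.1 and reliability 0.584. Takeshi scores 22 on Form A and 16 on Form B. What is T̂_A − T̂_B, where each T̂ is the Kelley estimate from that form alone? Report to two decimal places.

T̂_A = 0.832(22) + 0.168(30.9) = 23.4952
T̂_B = 0.584(16) + 0.416(29.1) = 21.4496
T̂_A − T̂_B = 2.0456

2.05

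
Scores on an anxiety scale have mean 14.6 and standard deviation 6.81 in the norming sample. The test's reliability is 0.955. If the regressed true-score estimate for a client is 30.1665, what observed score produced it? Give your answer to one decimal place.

T̂ = ρX + (1 − ρ)μ  ⇒  X = (T̂ − (1 − ρ)μ) / ρ
X = (30.1665 − 0.045 × 14.6) / 0.955 = (30.1665 − 0.6570) / 0.955 = 29.5095 / 0.955 = 30.900

30.9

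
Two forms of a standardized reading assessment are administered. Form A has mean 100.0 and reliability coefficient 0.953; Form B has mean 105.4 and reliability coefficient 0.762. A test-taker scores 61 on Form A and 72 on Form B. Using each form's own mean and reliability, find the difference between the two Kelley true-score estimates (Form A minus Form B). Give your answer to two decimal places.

-17.12

T̂_A = 0.953(61) + 0.047(100.0) = 62.8330
T̂_B = 0.762(72) + 0.238(105.4) = 79.9492
T̂_A − T̂_B = -17.1162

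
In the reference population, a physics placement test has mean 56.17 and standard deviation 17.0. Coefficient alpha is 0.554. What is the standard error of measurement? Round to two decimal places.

SEM = SD · √(1 − ρ) = 17.0 × √0.446 = 17.0 × 0.6678 = 11.353

11.35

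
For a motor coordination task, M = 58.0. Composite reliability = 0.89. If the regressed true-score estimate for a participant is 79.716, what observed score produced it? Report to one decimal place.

82.4

T̂ = ρX + (1 − ρ)μ  ⇒  X = (T̂ − (1 − ρ)μ) / ρ
X = (79.716 − 0.11 × 58.0) / 0.89 = (79.716 − 6.380) / 0.89 = 73.336 / 0.89 = 82.400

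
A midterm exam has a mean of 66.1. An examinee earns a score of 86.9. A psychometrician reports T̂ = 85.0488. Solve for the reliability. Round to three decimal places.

0.911

T̂ = ρX + (1 − ρ)μ  ⇒  T̂ − μ = ρ(X − μ)
ρ = (T̂ − μ)/(X − μ) = (85.0488 − 66.1) / (86.9 − 66.1) = 18.9488 / 20.8 = 0.91100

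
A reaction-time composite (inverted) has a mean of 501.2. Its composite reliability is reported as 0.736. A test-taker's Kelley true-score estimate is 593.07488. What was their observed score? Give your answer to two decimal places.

T̂ = ρX + (1 − ρ)μ  ⇒  X = (T̂ − (1 − ρ)μ) / ρ
X = (593.07488 − 0.264 × 501.2) / 0.736 = (593.07488 − 132.3168) / 0.736 = 460.75808 / 0.736 = 626.0300

626.03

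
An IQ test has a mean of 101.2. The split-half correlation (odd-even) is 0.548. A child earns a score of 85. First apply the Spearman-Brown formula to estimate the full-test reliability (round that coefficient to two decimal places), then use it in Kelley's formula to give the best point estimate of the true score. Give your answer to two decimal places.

Spearman-Brown: ρ = 2r/(1 + r) = 2(0.548)/(1 + 0.548) = 1.0960/1.548 = 0.7080 → 0.71
T̂ = ρX + (1 − ρ)μ
  = 0.71 × 85 + 0.29 × 101.2
  = 60.35 + 29.348
  = 89.698
  ≈ 89.70

89.70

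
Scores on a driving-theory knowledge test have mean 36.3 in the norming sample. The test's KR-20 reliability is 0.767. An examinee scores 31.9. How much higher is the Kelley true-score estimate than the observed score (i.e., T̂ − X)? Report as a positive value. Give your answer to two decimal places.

1.03

T̂ = ρX + (1 − ρ)μ
  = 0.767 × 31.9 + 0.233 × 36.3
  = 24.4673 + 8.4579
  = 32.9252
  ≈ 32.925
T̂ − X = 32.925 − 31.9 = 1.025 → 1.03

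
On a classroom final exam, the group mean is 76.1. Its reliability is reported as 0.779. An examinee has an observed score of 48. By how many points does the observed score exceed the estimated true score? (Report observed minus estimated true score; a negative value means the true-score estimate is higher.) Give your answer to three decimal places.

-6.210

Regress the observed score toward the mean by the unreliability: T̂ = 0.779·48 + 0.221·76.1 = 37.392 + 16.8181 = 54.21010.
X − T̂ = 48 − 54.2101 = -6.2101 → -6.210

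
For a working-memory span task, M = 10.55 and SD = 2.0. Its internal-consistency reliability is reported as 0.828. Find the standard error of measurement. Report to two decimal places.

SEM = SD · √(1 − ρ) = 2.0 × √0.172 = 2.0 × 0.4147 = 0.829

0.83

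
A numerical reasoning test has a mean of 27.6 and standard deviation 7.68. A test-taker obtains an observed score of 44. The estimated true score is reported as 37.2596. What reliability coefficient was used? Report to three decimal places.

T̂ = ρX + (1 − ρ)μ  ⇒  T̂ − μ = ρ(X − μ)
ρ = (T̂ − μ)/(X − μ) = (37.2596 − 27.6) / (44 − 27.6) = 9.6596 / 16.4 = 0.58900

0.589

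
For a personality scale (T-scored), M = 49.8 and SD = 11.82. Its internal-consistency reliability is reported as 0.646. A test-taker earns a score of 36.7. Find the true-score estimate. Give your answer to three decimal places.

41.337

T̂ = ρX + (1 − ρ)μ
  = 0.646 × 36.7 + 0.354 × 49.8
  = 23.7082 + 17.6292
  = 41.3374
  ≈ 41.337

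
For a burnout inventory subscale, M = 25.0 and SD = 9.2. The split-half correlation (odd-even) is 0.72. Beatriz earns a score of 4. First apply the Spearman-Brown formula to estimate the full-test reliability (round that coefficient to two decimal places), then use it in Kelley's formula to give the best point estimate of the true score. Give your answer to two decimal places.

Spearman-Brown: ρ = 2r/(1 + r) = 2(0.72)/(1 + 0.72) = 1.440/1.72 = 0.8372 → 0.84
Kelley's formula gives T̂ = 0.84·4 + 0.16·25.0 = 3.36 + 4.000 = 7.360.

7.36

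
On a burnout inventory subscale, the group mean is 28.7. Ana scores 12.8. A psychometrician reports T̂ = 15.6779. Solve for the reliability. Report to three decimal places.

0.819

T̂ = ρX + (1 − ρ)μ  ⇒  T̂ − μ = ρ(X − μ)
ρ = (T̂ − μ)/(X − μ) = (15.6779 − 28.7) / (12.8 − 28.7) = -13.0221 / -15.9 = 0.81900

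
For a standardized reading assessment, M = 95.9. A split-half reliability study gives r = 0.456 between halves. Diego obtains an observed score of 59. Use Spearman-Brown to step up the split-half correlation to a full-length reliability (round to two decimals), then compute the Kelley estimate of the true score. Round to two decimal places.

72.65

Spearman-Brown: ρ = 2r/(1 + r) = 2(0.456)/(1 + 0.456) = 0.9120/1.456 = 0.6264 → 0.63
Regress the observed score toward the mean by the unreliability: T̂ = 0.63·59 + 0.37·95.9 = 37.17 + 35.483 = 72.653.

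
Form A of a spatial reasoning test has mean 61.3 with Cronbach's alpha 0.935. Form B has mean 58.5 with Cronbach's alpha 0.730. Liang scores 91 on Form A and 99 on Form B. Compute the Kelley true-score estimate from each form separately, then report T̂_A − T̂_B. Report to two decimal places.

T̂_A = 0.935(91) + 0.065(61.3) = 89.0695
T̂_B = 0.730(99) + 0.270(58.5) = 88.0650
T̂_A − T̂_B = 1.0045

1.00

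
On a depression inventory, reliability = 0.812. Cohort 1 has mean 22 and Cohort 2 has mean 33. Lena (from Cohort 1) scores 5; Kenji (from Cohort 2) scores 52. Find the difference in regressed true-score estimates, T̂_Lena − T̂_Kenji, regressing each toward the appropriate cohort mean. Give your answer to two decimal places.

-40.23

T̂_Lena = 0.812(5) + 0.188(22) = 8.1960
T̂_Kenji = 0.812(52) + 0.188(33) = 48.4280
Difference = 8.1960 − 48.4280 = -40.2320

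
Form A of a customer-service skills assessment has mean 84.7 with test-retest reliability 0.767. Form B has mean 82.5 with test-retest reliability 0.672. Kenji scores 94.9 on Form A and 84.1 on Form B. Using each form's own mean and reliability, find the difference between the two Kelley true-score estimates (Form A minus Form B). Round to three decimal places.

T̂_A = 0.767(94.9) + 0.233(84.7) = 92.52340
T̂_B = 0.672(84.1) + 0.328(82.5) = 83.57520
T̂_A − T̂_B = 8.94820

8.948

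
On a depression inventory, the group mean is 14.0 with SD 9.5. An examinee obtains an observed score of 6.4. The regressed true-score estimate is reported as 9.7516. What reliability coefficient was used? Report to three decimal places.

0.559

T̂ = ρX + (1 − ρ)μ  ⇒  T̂ − μ = ρ(X − μ)
ρ = (T̂ − μ)/(X − μ) = (9.7516 − 14.0) / (6.4 − 14.0) = -4.2484 / -7.6 = 0.55900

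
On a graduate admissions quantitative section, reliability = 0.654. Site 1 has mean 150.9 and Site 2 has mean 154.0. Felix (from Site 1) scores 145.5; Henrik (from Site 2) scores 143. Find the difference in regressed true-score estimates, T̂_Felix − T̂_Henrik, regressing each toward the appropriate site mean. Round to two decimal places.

0.56

T̂_Felix = 0.654(145.5) + 0.346(150.9) = 147.3684
T̂_Henrik = 0.654(143) + 0.346(154.0) = 146.8060
Difference = 147.3684 − 146.8060 = 0.5624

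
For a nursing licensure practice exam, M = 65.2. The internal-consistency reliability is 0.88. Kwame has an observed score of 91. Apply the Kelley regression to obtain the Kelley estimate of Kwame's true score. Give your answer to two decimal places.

87.90

T̂ = ρX + (1 − ρ)μ
  = 0.88 × 91 + 0.12 × 65.2
  = 80.08 + 7.824
  = 87.904
  ≈ 87.90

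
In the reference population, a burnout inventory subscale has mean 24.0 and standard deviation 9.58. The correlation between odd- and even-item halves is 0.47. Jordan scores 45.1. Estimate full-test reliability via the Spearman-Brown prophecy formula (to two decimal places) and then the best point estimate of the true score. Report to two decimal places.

Spearman-Brown: ρ = 2r/(1 + r) = 2(0.47)/(1 + 0.47) = 0.940/1.47 = 0.6395 → 0.64
T̂ = 0.64(45.1) + 0.36(24.0) = 28.864 + 8.640 = 37.504 → 37.50

37.50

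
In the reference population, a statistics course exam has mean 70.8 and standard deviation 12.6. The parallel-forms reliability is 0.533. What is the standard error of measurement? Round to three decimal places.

8.611

SEM = SD · √(1 − ρ) = 12.6 × √0.467 = 12.6 × 0.6834 = 8.6105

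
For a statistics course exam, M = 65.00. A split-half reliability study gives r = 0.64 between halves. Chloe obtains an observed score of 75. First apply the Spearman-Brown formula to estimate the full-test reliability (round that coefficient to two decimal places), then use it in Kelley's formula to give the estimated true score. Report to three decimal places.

72.800

Spearman-Brown: ρ = 2r/(1 + r) = 2(0.64)/(1 + 0.64) = 1.280/1.64 = 0.7805 → 0.78
T̂ = 0.78(75) + 0.22(65.00) = 58.50 + 14.3000 = 72.8000 → 72.800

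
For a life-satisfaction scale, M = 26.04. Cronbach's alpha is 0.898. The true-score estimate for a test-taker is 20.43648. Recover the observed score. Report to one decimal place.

T̂ = ρX + (1 − ρ)μ  ⇒  X = (T̂ − (1 − ρ)μ) / ρ
X = (20.43648 − 0.102 × 26.04) / 0.898 = (20.43648 − 2.65608) / 0.898 = 17.78040 / 0.898 = 19.800

19.8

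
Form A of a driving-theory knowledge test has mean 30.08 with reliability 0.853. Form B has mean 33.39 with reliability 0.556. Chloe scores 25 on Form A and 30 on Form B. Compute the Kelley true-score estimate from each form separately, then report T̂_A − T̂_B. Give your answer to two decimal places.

T̂_A = 0.853(25) + 0.147(30.08) = 25.7468
T̂_B = 0.556(30) + 0.444(33.39) = 31.5052
T̂_A − T̂_B = -5.7584

-5.76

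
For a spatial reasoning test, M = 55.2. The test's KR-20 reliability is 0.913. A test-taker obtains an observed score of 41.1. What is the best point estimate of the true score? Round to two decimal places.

Kelley's formula gives T̂ = 0.913·41.1 + 0.087·55.2 = 37.5243 + 4.8024 = 42.327.

42.33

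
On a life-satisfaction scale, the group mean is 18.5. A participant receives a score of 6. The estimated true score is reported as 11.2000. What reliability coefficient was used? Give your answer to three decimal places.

0.584

T̂ = ρX + (1 − ρ)μ  ⇒  T̂ − μ = ρ(X − μ)
ρ = (T̂ − μ)/(X − μ) = (11.2000 − 18.5) / (6 − 18.5) = -7.3000 / -12.5 = 0.58400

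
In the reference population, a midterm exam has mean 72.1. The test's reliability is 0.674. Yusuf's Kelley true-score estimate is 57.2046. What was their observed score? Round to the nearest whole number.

T̂ = ρX + (1 − ρ)μ  ⇒  X = (T̂ − (1 − ρ)μ) / ρ
X = (57.2046 − 0.326 × 72.1) / 0.674 = (57.2046 − 23.5046) / 0.674 = 33.7000 / 0.674 = 50.00

50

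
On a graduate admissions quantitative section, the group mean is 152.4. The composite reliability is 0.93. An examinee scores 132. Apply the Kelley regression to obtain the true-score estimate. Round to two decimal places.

133.43

T̂ = 0.93(132) + 0.07(152.4) = 122.76 + 10.668 = 133.428 → 133.43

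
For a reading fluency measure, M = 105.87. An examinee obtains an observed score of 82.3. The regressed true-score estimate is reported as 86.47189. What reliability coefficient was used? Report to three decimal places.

T̂ = ρX + (1 − ρ)μ  ⇒  T̂ − μ = ρ(X − μ)
ρ = (T̂ − μ)/(X − μ) = (86.47189 − 105.87) / (82.3 − 105.87) = -19.39811 / -23.57 = 0.82300

0.823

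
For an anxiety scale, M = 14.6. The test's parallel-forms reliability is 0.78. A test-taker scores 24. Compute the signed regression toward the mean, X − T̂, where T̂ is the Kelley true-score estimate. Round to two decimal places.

T̂ = 0.78(24) + 0.22(14.6) = 18.72 + 3.212 = 21.9320 → 21.932
X − T̂ = 24 − 21.932 = 2.068 → 2.07

2.07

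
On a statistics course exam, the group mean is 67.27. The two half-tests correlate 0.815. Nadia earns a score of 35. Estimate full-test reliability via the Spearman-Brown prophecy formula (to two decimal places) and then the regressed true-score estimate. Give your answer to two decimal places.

38.23

Spearman-Brown: ρ = 2r/(1 + r) = 2(0.815)/(1 + 0.815) = 1.6300/1.815 = 0.8981 → 0.90
T̂ = ρX + (1 − ρ)μ
  = 0.90 × 35 + 0.10 × 67.27
  = 31.50 + 6.7270
  = 38.227
  ≈ 38.23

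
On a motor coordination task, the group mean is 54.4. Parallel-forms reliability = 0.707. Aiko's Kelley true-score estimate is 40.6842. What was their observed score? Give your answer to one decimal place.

T̂ = ρX + (1 − ρ)μ  ⇒  X = (T̂ − (1 − ρ)μ) / ρ
X = (40.6842 − 0.293 × 54.4) / 0.707 = (40.6842 − 15.9392) / 0.707 = 24.7450 / 0.707 = 35.000

35.0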